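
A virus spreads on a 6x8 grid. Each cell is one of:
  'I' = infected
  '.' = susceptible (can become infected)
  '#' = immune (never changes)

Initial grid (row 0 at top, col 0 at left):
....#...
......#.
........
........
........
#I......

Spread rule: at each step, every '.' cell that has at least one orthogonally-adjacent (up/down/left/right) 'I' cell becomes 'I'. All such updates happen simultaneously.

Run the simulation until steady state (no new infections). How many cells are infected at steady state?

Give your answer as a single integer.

Step 0 (initial): 1 infected
Step 1: +2 new -> 3 infected
Step 2: +4 new -> 7 infected
Step 3: +5 new -> 12 infected
Step 4: +6 new -> 18 infected
Step 5: +7 new -> 25 infected
Step 6: +7 new -> 32 infected
Step 7: +5 new -> 37 infected
Step 8: +3 new -> 40 infected
Step 9: +2 new -> 42 infected
Step 10: +2 new -> 44 infected
Step 11: +1 new -> 45 infected
Step 12: +0 new -> 45 infected

Answer: 45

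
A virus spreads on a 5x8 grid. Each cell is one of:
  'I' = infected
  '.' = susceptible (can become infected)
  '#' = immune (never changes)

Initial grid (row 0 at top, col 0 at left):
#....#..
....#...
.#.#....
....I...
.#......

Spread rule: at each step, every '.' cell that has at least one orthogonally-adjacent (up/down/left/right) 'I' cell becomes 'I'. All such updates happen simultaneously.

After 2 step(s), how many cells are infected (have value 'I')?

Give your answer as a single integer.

Step 0 (initial): 1 infected
Step 1: +4 new -> 5 infected
Step 2: +5 new -> 10 infected

Answer: 10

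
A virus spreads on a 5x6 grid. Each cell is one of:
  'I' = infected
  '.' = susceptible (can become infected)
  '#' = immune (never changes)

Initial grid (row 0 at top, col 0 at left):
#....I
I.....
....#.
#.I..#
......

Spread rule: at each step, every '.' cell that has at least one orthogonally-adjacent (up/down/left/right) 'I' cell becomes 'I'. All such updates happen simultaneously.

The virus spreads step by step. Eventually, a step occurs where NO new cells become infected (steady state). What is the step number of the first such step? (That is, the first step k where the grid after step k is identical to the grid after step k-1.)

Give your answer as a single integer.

Step 0 (initial): 3 infected
Step 1: +8 new -> 11 infected
Step 2: +10 new -> 21 infected
Step 3: +4 new -> 25 infected
Step 4: +1 new -> 26 infected
Step 5: +0 new -> 26 infected

Answer: 5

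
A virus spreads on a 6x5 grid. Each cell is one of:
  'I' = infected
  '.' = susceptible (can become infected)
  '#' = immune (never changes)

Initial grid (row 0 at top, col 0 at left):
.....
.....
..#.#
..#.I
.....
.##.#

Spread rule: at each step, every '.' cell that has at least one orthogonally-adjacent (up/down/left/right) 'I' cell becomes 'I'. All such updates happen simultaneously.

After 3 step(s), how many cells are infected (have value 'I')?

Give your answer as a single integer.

Step 0 (initial): 1 infected
Step 1: +2 new -> 3 infected
Step 2: +2 new -> 5 infected
Step 3: +3 new -> 8 infected

Answer: 8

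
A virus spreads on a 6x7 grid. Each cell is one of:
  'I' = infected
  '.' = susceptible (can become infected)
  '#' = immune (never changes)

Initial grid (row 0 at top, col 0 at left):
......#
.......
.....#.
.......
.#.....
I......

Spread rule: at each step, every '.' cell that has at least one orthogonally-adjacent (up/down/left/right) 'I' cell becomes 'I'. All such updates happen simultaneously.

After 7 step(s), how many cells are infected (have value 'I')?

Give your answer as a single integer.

Answer: 31

Derivation:
Step 0 (initial): 1 infected
Step 1: +2 new -> 3 infected
Step 2: +2 new -> 5 infected
Step 3: +4 new -> 9 infected
Step 4: +5 new -> 14 infected
Step 5: +6 new -> 20 infected
Step 6: +6 new -> 26 infected
Step 7: +5 new -> 31 infected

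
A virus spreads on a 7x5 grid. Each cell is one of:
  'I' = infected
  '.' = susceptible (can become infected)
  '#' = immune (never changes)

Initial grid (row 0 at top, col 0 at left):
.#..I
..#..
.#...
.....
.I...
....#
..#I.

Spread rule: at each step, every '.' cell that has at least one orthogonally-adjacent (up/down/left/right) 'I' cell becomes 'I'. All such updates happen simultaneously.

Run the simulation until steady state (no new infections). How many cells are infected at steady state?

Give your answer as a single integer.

Answer: 30

Derivation:
Step 0 (initial): 3 infected
Step 1: +8 new -> 11 infected
Step 2: +9 new -> 20 infected
Step 3: +7 new -> 27 infected
Step 4: +1 new -> 28 infected
Step 5: +2 new -> 30 infected
Step 6: +0 new -> 30 infected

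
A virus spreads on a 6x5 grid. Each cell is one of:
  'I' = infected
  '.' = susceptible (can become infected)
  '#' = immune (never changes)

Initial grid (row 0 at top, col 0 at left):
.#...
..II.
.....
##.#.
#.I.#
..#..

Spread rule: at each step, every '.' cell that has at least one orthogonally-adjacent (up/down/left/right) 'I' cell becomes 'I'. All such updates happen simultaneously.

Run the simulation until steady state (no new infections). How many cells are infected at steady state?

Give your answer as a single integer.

Answer: 23

Derivation:
Step 0 (initial): 3 infected
Step 1: +9 new -> 12 infected
Step 2: +6 new -> 18 infected
Step 3: +5 new -> 23 infected
Step 4: +0 new -> 23 infected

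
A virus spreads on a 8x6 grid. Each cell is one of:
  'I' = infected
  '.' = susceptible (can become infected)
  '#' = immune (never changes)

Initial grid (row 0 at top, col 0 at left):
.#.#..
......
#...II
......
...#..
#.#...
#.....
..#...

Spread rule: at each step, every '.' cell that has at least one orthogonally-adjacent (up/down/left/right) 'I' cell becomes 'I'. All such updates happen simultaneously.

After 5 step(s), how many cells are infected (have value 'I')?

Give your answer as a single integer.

Step 0 (initial): 2 infected
Step 1: +5 new -> 7 infected
Step 2: +7 new -> 14 infected
Step 3: +5 new -> 19 infected
Step 4: +7 new -> 26 infected
Step 5: +6 new -> 32 infected

Answer: 32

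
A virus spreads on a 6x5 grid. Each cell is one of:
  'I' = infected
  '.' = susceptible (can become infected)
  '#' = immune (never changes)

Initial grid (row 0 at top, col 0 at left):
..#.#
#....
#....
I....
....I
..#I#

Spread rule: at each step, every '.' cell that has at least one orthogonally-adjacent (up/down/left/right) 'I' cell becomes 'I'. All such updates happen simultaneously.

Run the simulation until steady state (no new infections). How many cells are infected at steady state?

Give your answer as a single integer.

Answer: 24

Derivation:
Step 0 (initial): 3 infected
Step 1: +4 new -> 7 infected
Step 2: +7 new -> 14 infected
Step 3: +5 new -> 19 infected
Step 4: +3 new -> 22 infected
Step 5: +2 new -> 24 infected
Step 6: +0 new -> 24 infected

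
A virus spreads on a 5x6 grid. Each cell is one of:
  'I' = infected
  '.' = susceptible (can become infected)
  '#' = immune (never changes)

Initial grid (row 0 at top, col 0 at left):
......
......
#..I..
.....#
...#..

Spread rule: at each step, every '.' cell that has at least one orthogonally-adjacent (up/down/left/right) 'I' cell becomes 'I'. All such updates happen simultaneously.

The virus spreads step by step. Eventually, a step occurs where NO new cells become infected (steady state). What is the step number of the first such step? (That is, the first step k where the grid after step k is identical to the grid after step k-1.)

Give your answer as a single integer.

Answer: 6

Derivation:
Step 0 (initial): 1 infected
Step 1: +4 new -> 5 infected
Step 2: +7 new -> 12 infected
Step 3: +7 new -> 19 infected
Step 4: +6 new -> 25 infected
Step 5: +2 new -> 27 infected
Step 6: +0 new -> 27 infected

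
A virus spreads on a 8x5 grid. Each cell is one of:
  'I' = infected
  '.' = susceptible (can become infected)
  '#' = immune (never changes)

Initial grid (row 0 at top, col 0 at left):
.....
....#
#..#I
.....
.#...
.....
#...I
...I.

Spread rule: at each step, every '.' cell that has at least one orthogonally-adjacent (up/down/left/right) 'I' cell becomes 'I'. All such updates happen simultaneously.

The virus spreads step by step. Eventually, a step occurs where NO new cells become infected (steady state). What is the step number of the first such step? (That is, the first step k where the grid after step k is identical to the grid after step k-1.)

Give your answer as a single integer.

Answer: 9

Derivation:
Step 0 (initial): 3 infected
Step 1: +5 new -> 8 infected
Step 2: +5 new -> 13 infected
Step 3: +5 new -> 18 infected
Step 4: +4 new -> 22 infected
Step 5: +4 new -> 26 infected
Step 6: +4 new -> 30 infected
Step 7: +3 new -> 33 infected
Step 8: +2 new -> 35 infected
Step 9: +0 new -> 35 infected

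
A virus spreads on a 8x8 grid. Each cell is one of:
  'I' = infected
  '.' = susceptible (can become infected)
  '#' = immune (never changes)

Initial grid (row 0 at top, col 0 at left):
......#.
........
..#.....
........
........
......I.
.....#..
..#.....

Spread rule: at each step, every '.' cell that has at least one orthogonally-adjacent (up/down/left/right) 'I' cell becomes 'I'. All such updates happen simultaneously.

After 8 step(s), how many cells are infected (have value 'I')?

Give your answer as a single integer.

Step 0 (initial): 1 infected
Step 1: +4 new -> 5 infected
Step 2: +6 new -> 11 infected
Step 3: +8 new -> 19 infected
Step 4: +8 new -> 27 infected
Step 5: +8 new -> 35 infected
Step 6: +8 new -> 43 infected
Step 7: +6 new -> 49 infected
Step 8: +5 new -> 54 infected

Answer: 54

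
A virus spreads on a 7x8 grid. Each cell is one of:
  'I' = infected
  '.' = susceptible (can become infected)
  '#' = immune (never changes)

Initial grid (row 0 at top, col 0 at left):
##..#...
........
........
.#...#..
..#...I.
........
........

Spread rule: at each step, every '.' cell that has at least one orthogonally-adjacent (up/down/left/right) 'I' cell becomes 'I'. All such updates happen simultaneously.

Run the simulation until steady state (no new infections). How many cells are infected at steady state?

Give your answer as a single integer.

Step 0 (initial): 1 infected
Step 1: +4 new -> 5 infected
Step 2: +6 new -> 11 infected
Step 3: +8 new -> 19 infected
Step 4: +7 new -> 26 infected
Step 5: +7 new -> 33 infected
Step 6: +4 new -> 37 infected
Step 7: +6 new -> 43 infected
Step 8: +5 new -> 48 infected
Step 9: +2 new -> 50 infected
Step 10: +0 new -> 50 infected

Answer: 50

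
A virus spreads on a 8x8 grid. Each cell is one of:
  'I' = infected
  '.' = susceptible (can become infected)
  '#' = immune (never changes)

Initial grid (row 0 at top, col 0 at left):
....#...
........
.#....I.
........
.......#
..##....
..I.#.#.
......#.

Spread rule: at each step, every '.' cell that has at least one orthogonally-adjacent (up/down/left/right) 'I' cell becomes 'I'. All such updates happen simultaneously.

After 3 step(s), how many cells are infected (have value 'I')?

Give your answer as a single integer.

Answer: 31

Derivation:
Step 0 (initial): 2 infected
Step 1: +7 new -> 9 infected
Step 2: +11 new -> 20 infected
Step 3: +11 new -> 31 infected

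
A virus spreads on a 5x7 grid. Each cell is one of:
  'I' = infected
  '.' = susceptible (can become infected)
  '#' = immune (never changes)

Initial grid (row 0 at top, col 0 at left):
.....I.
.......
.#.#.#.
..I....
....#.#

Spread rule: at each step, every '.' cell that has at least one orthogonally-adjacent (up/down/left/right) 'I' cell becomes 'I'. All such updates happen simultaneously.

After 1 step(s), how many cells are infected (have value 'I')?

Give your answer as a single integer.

Answer: 9

Derivation:
Step 0 (initial): 2 infected
Step 1: +7 new -> 9 infected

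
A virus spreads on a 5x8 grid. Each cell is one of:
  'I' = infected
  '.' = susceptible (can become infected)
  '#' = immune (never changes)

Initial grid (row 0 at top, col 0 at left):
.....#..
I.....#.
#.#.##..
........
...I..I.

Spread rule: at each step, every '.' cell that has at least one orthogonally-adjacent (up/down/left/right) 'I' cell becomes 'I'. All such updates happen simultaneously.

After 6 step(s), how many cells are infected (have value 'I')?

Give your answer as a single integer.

Step 0 (initial): 3 infected
Step 1: +8 new -> 11 infected
Step 2: +10 new -> 21 infected
Step 3: +5 new -> 26 infected
Step 4: +4 new -> 30 infected
Step 5: +3 new -> 33 infected
Step 6: +1 new -> 34 infected

Answer: 34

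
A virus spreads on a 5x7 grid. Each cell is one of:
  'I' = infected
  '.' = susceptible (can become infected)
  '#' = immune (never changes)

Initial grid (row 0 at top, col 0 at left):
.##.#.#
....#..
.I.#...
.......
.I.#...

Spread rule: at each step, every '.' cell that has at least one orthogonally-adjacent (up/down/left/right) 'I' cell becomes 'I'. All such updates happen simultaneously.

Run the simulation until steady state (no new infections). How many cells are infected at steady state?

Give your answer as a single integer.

Step 0 (initial): 2 infected
Step 1: +6 new -> 8 infected
Step 2: +4 new -> 12 infected
Step 3: +3 new -> 15 infected
Step 4: +2 new -> 17 infected
Step 5: +3 new -> 20 infected
Step 6: +3 new -> 23 infected
Step 7: +3 new -> 26 infected
Step 8: +2 new -> 28 infected
Step 9: +0 new -> 28 infected

Answer: 28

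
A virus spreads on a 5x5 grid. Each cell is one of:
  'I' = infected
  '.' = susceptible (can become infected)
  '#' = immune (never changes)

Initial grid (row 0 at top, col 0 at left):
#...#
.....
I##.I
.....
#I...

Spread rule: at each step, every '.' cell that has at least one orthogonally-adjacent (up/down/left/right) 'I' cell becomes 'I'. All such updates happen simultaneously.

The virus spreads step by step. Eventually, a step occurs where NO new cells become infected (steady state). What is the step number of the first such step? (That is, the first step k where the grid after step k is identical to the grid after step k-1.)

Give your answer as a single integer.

Answer: 5

Derivation:
Step 0 (initial): 3 infected
Step 1: +7 new -> 10 infected
Step 2: +6 new -> 16 infected
Step 3: +3 new -> 19 infected
Step 4: +1 new -> 20 infected
Step 5: +0 new -> 20 infected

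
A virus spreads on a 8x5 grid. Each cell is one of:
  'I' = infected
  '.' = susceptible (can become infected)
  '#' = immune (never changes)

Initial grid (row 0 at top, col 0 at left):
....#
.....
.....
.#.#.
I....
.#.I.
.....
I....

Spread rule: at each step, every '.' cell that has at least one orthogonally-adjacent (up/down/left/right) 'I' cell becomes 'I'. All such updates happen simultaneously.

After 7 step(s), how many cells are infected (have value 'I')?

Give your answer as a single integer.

Step 0 (initial): 3 infected
Step 1: +9 new -> 12 infected
Step 2: +8 new -> 20 infected
Step 3: +5 new -> 25 infected
Step 4: +4 new -> 29 infected
Step 5: +4 new -> 33 infected
Step 6: +2 new -> 35 infected
Step 7: +1 new -> 36 infected

Answer: 36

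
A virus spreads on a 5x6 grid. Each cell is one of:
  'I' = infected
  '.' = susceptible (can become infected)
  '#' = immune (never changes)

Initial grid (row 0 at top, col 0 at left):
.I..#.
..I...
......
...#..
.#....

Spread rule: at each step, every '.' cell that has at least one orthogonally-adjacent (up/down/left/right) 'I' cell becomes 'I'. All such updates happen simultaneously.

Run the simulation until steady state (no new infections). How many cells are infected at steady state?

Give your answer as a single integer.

Answer: 27

Derivation:
Step 0 (initial): 2 infected
Step 1: +5 new -> 7 infected
Step 2: +6 new -> 13 infected
Step 3: +5 new -> 18 infected
Step 4: +5 new -> 23 infected
Step 5: +3 new -> 26 infected
Step 6: +1 new -> 27 infected
Step 7: +0 new -> 27 infected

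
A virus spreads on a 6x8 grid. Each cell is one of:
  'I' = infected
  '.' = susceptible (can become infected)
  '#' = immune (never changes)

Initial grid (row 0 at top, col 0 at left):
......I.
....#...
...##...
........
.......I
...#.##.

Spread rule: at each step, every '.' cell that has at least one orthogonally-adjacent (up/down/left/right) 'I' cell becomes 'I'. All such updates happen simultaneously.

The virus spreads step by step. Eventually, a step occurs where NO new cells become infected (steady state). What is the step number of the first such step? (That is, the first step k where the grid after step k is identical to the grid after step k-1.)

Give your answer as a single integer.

Answer: 9

Derivation:
Step 0 (initial): 2 infected
Step 1: +6 new -> 8 infected
Step 2: +7 new -> 15 infected
Step 3: +4 new -> 19 infected
Step 4: +5 new -> 24 infected
Step 5: +4 new -> 28 infected
Step 6: +6 new -> 34 infected
Step 7: +5 new -> 39 infected
Step 8: +3 new -> 42 infected
Step 9: +0 new -> 42 infected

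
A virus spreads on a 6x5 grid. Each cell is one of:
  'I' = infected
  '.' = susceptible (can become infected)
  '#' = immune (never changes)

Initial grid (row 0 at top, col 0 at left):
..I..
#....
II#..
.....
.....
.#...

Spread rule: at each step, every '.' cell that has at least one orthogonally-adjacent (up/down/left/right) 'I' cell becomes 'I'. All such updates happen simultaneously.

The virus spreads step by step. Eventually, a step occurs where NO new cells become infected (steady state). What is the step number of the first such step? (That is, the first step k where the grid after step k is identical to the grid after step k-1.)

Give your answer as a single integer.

Answer: 7

Derivation:
Step 0 (initial): 3 infected
Step 1: +6 new -> 9 infected
Step 2: +6 new -> 15 infected
Step 3: +5 new -> 20 infected
Step 4: +4 new -> 24 infected
Step 5: +2 new -> 26 infected
Step 6: +1 new -> 27 infected
Step 7: +0 new -> 27 infected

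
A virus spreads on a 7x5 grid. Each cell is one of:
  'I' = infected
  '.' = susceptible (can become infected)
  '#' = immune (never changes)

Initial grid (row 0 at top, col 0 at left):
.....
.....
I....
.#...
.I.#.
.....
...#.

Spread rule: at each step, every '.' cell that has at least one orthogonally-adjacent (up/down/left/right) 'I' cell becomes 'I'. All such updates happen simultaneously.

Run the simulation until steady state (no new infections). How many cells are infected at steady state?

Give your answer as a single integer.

Answer: 32

Derivation:
Step 0 (initial): 2 infected
Step 1: +6 new -> 8 infected
Step 2: +7 new -> 15 infected
Step 3: +7 new -> 22 infected
Step 4: +5 new -> 27 infected
Step 5: +4 new -> 31 infected
Step 6: +1 new -> 32 infected
Step 7: +0 new -> 32 infected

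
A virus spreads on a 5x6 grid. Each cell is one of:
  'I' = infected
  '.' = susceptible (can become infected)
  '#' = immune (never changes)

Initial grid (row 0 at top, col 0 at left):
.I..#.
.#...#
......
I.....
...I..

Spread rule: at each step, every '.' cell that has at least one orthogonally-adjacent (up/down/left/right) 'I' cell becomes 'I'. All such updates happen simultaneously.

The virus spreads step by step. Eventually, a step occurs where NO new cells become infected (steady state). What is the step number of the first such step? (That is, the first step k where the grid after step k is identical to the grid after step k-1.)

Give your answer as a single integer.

Answer: 5

Derivation:
Step 0 (initial): 3 infected
Step 1: +8 new -> 11 infected
Step 2: +9 new -> 20 infected
Step 3: +4 new -> 24 infected
Step 4: +2 new -> 26 infected
Step 5: +0 new -> 26 infected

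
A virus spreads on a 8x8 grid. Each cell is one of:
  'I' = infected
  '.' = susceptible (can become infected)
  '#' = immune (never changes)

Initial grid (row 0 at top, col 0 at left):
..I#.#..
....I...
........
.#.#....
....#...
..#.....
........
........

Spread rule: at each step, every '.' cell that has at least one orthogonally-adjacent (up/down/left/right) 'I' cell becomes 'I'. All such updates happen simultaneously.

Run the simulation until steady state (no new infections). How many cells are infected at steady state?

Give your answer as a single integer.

Answer: 58

Derivation:
Step 0 (initial): 2 infected
Step 1: +6 new -> 8 infected
Step 2: +7 new -> 15 infected
Step 3: +7 new -> 22 infected
Step 4: +6 new -> 28 infected
Step 5: +6 new -> 34 infected
Step 6: +7 new -> 41 infected
Step 7: +7 new -> 48 infected
Step 8: +7 new -> 55 infected
Step 9: +3 new -> 58 infected
Step 10: +0 new -> 58 infected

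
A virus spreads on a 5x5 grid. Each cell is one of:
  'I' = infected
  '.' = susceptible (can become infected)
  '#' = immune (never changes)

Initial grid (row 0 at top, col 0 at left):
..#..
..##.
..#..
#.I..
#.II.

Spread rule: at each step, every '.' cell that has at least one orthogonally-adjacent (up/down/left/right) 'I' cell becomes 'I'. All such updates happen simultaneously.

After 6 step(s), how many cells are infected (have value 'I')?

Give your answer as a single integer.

Step 0 (initial): 3 infected
Step 1: +4 new -> 7 infected
Step 2: +3 new -> 10 infected
Step 3: +3 new -> 13 infected
Step 4: +3 new -> 16 infected
Step 5: +2 new -> 18 infected
Step 6: +1 new -> 19 infected

Answer: 19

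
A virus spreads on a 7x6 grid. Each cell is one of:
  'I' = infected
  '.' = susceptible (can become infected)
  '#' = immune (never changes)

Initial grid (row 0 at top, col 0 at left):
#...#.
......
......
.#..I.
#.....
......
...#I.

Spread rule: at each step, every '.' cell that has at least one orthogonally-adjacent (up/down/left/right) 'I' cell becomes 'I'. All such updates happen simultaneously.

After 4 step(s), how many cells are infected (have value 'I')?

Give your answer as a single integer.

Answer: 28

Derivation:
Step 0 (initial): 2 infected
Step 1: +6 new -> 8 infected
Step 2: +8 new -> 16 infected
Step 3: +5 new -> 21 infected
Step 4: +7 new -> 28 infected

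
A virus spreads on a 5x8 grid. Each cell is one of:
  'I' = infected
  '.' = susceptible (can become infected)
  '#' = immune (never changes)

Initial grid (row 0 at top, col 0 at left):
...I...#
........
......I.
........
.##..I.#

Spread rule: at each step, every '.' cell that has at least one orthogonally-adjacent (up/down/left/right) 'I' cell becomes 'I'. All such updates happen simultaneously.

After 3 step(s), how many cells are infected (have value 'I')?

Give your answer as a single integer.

Step 0 (initial): 3 infected
Step 1: +10 new -> 13 infected
Step 2: +12 new -> 25 infected
Step 3: +4 new -> 29 infected

Answer: 29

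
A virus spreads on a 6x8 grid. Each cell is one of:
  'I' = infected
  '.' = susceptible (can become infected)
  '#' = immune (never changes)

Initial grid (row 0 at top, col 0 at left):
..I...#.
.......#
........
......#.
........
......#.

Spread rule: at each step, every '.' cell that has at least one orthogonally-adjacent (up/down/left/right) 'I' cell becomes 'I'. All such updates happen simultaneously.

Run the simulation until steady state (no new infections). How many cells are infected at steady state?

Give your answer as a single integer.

Step 0 (initial): 1 infected
Step 1: +3 new -> 4 infected
Step 2: +5 new -> 9 infected
Step 3: +6 new -> 15 infected
Step 4: +6 new -> 21 infected
Step 5: +7 new -> 28 infected
Step 6: +6 new -> 34 infected
Step 7: +4 new -> 38 infected
Step 8: +3 new -> 41 infected
Step 9: +1 new -> 42 infected
Step 10: +1 new -> 43 infected
Step 11: +0 new -> 43 infected

Answer: 43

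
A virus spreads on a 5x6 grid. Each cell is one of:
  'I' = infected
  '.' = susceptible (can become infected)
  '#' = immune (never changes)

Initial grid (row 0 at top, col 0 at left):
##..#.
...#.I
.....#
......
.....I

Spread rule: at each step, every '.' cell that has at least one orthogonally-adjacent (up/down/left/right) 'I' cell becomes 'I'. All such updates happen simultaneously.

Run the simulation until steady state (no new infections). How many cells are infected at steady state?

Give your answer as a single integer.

Answer: 25

Derivation:
Step 0 (initial): 2 infected
Step 1: +4 new -> 6 infected
Step 2: +3 new -> 9 infected
Step 3: +3 new -> 12 infected
Step 4: +3 new -> 15 infected
Step 5: +4 new -> 19 infected
Step 6: +4 new -> 23 infected
Step 7: +2 new -> 25 infected
Step 8: +0 new -> 25 infected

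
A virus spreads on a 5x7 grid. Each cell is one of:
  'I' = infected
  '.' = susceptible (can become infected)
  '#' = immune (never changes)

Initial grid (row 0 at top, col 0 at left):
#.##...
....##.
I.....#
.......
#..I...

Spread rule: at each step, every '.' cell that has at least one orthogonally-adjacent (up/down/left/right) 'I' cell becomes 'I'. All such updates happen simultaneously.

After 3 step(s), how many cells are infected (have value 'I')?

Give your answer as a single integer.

Answer: 22

Derivation:
Step 0 (initial): 2 infected
Step 1: +6 new -> 8 infected
Step 2: +8 new -> 16 infected
Step 3: +6 new -> 22 infected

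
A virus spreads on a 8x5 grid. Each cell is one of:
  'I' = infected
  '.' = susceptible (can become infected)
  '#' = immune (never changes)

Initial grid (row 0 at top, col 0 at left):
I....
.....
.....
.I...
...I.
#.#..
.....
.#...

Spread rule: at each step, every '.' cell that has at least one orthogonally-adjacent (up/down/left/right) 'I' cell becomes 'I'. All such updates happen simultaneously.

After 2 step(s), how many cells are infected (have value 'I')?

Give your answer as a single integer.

Answer: 23

Derivation:
Step 0 (initial): 3 infected
Step 1: +10 new -> 13 infected
Step 2: +10 new -> 23 infected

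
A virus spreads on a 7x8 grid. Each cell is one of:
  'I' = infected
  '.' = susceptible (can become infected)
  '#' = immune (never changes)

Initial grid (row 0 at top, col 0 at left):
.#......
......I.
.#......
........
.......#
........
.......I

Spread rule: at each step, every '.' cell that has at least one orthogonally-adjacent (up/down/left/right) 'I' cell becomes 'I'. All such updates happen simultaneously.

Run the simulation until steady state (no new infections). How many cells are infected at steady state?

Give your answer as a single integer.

Step 0 (initial): 2 infected
Step 1: +6 new -> 8 infected
Step 2: +8 new -> 16 infected
Step 3: +8 new -> 24 infected
Step 4: +7 new -> 31 infected
Step 5: +7 new -> 38 infected
Step 6: +5 new -> 43 infected
Step 7: +6 new -> 49 infected
Step 8: +3 new -> 52 infected
Step 9: +1 new -> 53 infected
Step 10: +0 new -> 53 infected

Answer: 53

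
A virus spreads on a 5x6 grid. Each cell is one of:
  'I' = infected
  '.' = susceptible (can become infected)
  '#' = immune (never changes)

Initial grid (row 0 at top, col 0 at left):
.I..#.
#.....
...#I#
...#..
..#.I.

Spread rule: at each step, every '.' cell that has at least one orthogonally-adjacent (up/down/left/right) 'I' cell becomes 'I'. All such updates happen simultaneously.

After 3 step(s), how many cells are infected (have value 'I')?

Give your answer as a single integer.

Answer: 20

Derivation:
Step 0 (initial): 3 infected
Step 1: +7 new -> 10 infected
Step 2: +6 new -> 16 infected
Step 3: +4 new -> 20 infected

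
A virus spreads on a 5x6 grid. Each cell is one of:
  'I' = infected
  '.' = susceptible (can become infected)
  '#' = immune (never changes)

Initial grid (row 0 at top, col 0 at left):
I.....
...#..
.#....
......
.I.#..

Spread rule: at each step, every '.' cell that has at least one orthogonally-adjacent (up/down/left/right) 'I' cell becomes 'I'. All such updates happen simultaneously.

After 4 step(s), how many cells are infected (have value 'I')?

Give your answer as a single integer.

Step 0 (initial): 2 infected
Step 1: +5 new -> 7 infected
Step 2: +5 new -> 12 infected
Step 3: +4 new -> 16 infected
Step 4: +3 new -> 19 infected

Answer: 19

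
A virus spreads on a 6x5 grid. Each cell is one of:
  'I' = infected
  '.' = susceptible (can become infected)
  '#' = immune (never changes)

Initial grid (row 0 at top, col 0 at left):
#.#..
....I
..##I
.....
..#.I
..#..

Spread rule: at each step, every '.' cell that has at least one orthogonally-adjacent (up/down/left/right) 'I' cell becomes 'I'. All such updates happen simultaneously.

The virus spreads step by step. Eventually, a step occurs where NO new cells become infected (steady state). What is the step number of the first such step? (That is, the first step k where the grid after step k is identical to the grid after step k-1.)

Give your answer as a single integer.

Answer: 8

Derivation:
Step 0 (initial): 3 infected
Step 1: +5 new -> 8 infected
Step 2: +4 new -> 12 infected
Step 3: +2 new -> 14 infected
Step 4: +4 new -> 18 infected
Step 5: +3 new -> 21 infected
Step 6: +2 new -> 23 infected
Step 7: +1 new -> 24 infected
Step 8: +0 new -> 24 infected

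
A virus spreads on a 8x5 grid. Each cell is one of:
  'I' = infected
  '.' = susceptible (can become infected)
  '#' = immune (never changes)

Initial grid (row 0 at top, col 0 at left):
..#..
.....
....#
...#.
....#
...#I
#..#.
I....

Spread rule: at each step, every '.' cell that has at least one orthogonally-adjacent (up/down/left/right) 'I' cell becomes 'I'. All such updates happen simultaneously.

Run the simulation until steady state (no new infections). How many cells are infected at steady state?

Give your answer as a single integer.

Step 0 (initial): 2 infected
Step 1: +2 new -> 4 infected
Step 2: +3 new -> 7 infected
Step 3: +3 new -> 10 infected
Step 4: +3 new -> 13 infected
Step 5: +3 new -> 16 infected
Step 6: +4 new -> 20 infected
Step 7: +3 new -> 23 infected
Step 8: +4 new -> 27 infected
Step 9: +2 new -> 29 infected
Step 10: +2 new -> 31 infected
Step 11: +1 new -> 32 infected
Step 12: +0 new -> 32 infected

Answer: 32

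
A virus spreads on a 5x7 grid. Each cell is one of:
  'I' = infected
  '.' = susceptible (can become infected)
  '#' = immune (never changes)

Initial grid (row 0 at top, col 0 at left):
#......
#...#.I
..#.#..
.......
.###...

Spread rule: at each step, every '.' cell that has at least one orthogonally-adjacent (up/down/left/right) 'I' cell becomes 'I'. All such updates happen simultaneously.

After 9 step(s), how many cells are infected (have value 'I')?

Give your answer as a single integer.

Step 0 (initial): 1 infected
Step 1: +3 new -> 4 infected
Step 2: +3 new -> 7 infected
Step 3: +3 new -> 10 infected
Step 4: +3 new -> 13 infected
Step 5: +4 new -> 17 infected
Step 6: +4 new -> 21 infected
Step 7: +2 new -> 23 infected
Step 8: +2 new -> 25 infected
Step 9: +2 new -> 27 infected

Answer: 27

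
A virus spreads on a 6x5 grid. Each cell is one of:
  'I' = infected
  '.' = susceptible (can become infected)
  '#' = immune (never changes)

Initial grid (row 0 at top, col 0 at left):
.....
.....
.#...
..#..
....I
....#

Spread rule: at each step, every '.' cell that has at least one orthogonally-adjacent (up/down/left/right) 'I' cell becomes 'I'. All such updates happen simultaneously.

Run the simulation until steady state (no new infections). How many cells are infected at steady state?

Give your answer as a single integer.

Step 0 (initial): 1 infected
Step 1: +2 new -> 3 infected
Step 2: +4 new -> 7 infected
Step 3: +4 new -> 11 infected
Step 4: +6 new -> 17 infected
Step 5: +4 new -> 21 infected
Step 6: +3 new -> 24 infected
Step 7: +2 new -> 26 infected
Step 8: +1 new -> 27 infected
Step 9: +0 new -> 27 infected

Answer: 27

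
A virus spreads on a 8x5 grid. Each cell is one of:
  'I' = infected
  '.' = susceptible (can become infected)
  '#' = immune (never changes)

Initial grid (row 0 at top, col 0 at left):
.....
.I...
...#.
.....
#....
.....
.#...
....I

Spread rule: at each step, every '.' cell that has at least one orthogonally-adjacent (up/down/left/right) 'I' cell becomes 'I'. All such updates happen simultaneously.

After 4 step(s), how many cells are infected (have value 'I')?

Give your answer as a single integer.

Step 0 (initial): 2 infected
Step 1: +6 new -> 8 infected
Step 2: +9 new -> 17 infected
Step 3: +9 new -> 26 infected
Step 4: +9 new -> 35 infected

Answer: 35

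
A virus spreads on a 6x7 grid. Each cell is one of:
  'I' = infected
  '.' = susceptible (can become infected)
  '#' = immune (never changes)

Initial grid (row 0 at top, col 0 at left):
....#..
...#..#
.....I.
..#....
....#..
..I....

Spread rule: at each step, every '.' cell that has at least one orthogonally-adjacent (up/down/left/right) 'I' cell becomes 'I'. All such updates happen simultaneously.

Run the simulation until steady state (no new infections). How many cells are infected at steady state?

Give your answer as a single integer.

Answer: 37

Derivation:
Step 0 (initial): 2 infected
Step 1: +7 new -> 9 infected
Step 2: +10 new -> 19 infected
Step 3: +7 new -> 26 infected
Step 4: +4 new -> 30 infected
Step 5: +3 new -> 33 infected
Step 6: +3 new -> 36 infected
Step 7: +1 new -> 37 infected
Step 8: +0 new -> 37 infected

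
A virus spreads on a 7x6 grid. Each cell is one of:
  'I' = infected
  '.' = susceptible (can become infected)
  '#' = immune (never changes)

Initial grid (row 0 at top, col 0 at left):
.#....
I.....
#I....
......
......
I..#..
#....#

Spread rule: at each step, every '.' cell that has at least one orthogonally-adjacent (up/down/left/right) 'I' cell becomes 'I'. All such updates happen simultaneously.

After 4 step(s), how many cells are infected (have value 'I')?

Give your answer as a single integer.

Step 0 (initial): 3 infected
Step 1: +6 new -> 9 infected
Step 2: +7 new -> 16 infected
Step 3: +6 new -> 22 infected
Step 4: +6 new -> 28 infected

Answer: 28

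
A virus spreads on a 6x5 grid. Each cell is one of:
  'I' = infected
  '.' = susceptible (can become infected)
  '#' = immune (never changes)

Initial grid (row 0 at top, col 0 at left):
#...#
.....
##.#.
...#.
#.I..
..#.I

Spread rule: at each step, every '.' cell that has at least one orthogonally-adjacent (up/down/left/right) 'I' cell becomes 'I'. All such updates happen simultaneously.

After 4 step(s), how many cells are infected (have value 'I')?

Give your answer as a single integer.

Answer: 19

Derivation:
Step 0 (initial): 2 infected
Step 1: +5 new -> 7 infected
Step 2: +4 new -> 11 infected
Step 3: +4 new -> 15 infected
Step 4: +4 new -> 19 infected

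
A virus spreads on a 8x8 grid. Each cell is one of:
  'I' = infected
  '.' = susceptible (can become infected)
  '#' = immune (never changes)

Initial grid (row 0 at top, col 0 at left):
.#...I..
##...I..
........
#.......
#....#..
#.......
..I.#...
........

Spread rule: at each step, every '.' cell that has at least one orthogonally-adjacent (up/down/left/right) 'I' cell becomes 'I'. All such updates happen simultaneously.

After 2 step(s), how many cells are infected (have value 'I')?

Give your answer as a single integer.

Answer: 25

Derivation:
Step 0 (initial): 3 infected
Step 1: +9 new -> 12 infected
Step 2: +13 new -> 25 infected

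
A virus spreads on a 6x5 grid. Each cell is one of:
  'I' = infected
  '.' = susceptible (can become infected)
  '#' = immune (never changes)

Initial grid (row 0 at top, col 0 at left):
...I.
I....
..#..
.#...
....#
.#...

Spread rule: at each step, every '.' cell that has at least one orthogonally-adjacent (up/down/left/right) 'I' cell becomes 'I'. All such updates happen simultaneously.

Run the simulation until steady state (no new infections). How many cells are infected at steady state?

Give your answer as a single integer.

Step 0 (initial): 2 infected
Step 1: +6 new -> 8 infected
Step 2: +6 new -> 14 infected
Step 3: +3 new -> 17 infected
Step 4: +5 new -> 22 infected
Step 5: +2 new -> 24 infected
Step 6: +2 new -> 26 infected
Step 7: +0 new -> 26 infected

Answer: 26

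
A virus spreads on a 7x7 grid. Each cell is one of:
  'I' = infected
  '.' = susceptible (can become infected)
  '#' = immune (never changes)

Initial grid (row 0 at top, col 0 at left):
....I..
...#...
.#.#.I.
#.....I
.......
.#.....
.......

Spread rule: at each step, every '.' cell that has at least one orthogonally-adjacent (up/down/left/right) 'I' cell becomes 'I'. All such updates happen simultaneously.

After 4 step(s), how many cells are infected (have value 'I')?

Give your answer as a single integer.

Step 0 (initial): 3 infected
Step 1: +8 new -> 11 infected
Step 2: +6 new -> 17 infected
Step 3: +6 new -> 23 infected
Step 4: +7 new -> 30 infected

Answer: 30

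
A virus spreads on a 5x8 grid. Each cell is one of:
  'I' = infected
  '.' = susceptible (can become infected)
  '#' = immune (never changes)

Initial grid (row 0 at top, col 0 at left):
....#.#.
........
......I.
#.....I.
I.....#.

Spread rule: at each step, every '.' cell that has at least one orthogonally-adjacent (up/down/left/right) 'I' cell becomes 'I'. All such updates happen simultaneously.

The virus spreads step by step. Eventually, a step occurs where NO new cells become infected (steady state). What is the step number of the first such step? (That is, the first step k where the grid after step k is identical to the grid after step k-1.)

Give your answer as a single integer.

Step 0 (initial): 3 infected
Step 1: +6 new -> 9 infected
Step 2: +8 new -> 17 infected
Step 3: +9 new -> 26 infected
Step 4: +4 new -> 30 infected
Step 5: +4 new -> 34 infected
Step 6: +2 new -> 36 infected
Step 7: +0 new -> 36 infected

Answer: 7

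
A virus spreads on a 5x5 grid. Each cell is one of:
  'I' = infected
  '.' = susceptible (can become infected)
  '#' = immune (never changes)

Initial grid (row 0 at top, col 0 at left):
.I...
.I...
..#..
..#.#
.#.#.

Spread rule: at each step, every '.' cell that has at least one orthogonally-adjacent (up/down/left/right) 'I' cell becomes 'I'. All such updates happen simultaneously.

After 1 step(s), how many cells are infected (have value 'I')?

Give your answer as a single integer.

Answer: 7

Derivation:
Step 0 (initial): 2 infected
Step 1: +5 new -> 7 infected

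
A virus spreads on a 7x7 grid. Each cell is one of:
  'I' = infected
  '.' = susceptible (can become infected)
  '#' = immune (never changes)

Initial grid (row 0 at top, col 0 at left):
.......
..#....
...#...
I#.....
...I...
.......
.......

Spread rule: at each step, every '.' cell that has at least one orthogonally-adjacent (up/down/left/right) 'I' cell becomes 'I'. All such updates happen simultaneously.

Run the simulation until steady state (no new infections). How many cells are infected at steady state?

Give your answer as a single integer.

Answer: 46

Derivation:
Step 0 (initial): 2 infected
Step 1: +6 new -> 8 infected
Step 2: +10 new -> 18 infected
Step 3: +11 new -> 29 infected
Step 4: +7 new -> 36 infected
Step 5: +6 new -> 42 infected
Step 6: +3 new -> 45 infected
Step 7: +1 new -> 46 infected
Step 8: +0 new -> 46 infected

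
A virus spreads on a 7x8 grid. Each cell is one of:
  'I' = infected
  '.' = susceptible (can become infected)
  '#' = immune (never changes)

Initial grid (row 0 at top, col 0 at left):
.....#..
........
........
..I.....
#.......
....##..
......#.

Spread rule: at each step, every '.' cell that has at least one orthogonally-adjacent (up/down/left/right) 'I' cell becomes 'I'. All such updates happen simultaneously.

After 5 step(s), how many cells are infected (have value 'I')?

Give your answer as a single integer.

Step 0 (initial): 1 infected
Step 1: +4 new -> 5 infected
Step 2: +8 new -> 13 infected
Step 3: +10 new -> 23 infected
Step 4: +10 new -> 33 infected
Step 5: +8 new -> 41 infected

Answer: 41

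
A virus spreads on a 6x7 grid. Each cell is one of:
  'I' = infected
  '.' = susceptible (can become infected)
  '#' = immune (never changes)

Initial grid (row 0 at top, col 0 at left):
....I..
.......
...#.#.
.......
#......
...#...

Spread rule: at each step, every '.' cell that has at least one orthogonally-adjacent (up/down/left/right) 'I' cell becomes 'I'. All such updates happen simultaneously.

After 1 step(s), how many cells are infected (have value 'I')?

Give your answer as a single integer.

Answer: 4

Derivation:
Step 0 (initial): 1 infected
Step 1: +3 new -> 4 infected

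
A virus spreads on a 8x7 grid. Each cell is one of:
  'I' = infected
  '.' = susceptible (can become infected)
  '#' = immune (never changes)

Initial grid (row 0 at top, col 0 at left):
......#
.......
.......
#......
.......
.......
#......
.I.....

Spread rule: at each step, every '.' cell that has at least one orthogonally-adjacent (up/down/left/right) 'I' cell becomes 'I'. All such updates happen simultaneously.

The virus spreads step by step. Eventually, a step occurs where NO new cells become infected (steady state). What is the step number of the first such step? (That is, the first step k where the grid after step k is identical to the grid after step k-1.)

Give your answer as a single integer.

Answer: 12

Derivation:
Step 0 (initial): 1 infected
Step 1: +3 new -> 4 infected
Step 2: +3 new -> 7 infected
Step 3: +5 new -> 12 infected
Step 4: +6 new -> 18 infected
Step 5: +6 new -> 24 infected
Step 6: +7 new -> 31 infected
Step 7: +7 new -> 38 infected
Step 8: +6 new -> 44 infected
Step 9: +4 new -> 48 infected
Step 10: +3 new -> 51 infected
Step 11: +2 new -> 53 infected
Step 12: +0 new -> 53 infected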